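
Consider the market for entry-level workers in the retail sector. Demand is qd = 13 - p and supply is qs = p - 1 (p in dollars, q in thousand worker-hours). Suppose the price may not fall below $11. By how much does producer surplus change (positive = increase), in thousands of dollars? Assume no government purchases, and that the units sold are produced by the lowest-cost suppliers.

0

Without the control the market clears where 13 - p = p - 1, i.e. p* = 7 and q* = 6.
Because the floor (11) lies above the market-clearing price, it is binding.
At p = 11: qd = 13 - 11 = 2 and qs = 11 - 1 = 10.
Producer surplus without the control is ½ · (7 - 1) · 6 = 18.
With the floor, 2 units are sold at 11. The supply price at q = 2 is 3, so PS = ½ · [(11 - 1) + (11 - 3)] · 2 = 18.
Change in producer surplus = 18 - 18 = 0.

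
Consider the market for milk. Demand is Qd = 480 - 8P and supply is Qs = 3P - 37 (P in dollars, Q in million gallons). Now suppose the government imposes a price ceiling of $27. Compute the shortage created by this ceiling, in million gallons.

220

In a free market, 480 - 8P = 3P - 37 gives the equilibrium P* = 47, Q* = 104.
The ceiling of 27 is below the equilibrium price 47, so it binds.
At P = 27: Qd = 480 - 8·27 = 264 and Qs = 3·27 - 37 = 44.
Shortage = Qd - Qs = 264 - 44 = 220.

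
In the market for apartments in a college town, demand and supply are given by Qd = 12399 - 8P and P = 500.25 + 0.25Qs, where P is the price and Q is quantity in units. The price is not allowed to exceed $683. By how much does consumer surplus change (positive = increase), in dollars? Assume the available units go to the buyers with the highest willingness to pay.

110638

Rearranging supply gives Qs = 4P - 2001. Without the control the market clears where 12399 - 8P = 4P - 2001, i.e. P* = 1200 and Q* = 2799.
The ceiling of 683 is below the equilibrium price 1200, so it binds.
At P = 683: Qd = 12399 - 8·683 = 6935 and Qs = 4·683 - 2001 = 731.
Consumer surplus without the control is ½ · (1549.875 - 1200) · 2799 = 489650.0625.
With the ceiling, 731 units are sold at 683 (assume they go to the highest-value buyers). The demand price at Q = 731 is 1458.5, so CS = ½ · [(1549.875 - 683) + (1458.5 - 683)] · 731 = 600288.0625.
Change in consumer surplus = 600288.0625 - 489650.0625 = 110638.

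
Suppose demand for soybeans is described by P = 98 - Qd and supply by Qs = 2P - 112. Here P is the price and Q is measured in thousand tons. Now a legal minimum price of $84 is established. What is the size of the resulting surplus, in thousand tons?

42

Rearranging demand gives Qd = 98 - P. Setting quantity demanded equal to quantity supplied, 98 - P = 2P - 112, gives P* = 70 and Q* = 28.
The floor of 84 is above the equilibrium price 70, so it binds.
At P = 84: Qd = 98 - 84 = 14 and Qs = 2·84 - 112 = 56.
Surplus = Qs - Qd = 56 - 14 = 42.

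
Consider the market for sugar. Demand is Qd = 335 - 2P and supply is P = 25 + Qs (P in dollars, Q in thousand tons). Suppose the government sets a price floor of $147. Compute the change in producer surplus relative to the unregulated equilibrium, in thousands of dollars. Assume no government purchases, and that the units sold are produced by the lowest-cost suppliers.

Rearranging supply gives Qs = P - 25. In a free market, 335 - 2P = P - 25 gives the equilibrium P* = 120, Q* = 95.
Because the floor (147) lies above the market-clearing price, it is binding.
At P = 147: Qd = 335 - 2·147 = 41 and Qs = 147 - 25 = 122.
Producer surplus without the control is ½ · (120 - 25) · 95 = 4512.5.
With the floor, 41 units are sold at 147. The supply price at Q = 41 is 66, so PS = ½ · [(147 - 25) + (147 - 66)] · 41 = 4161.5.
Change in producer surplus = 4161.5 - 4512.5 = -351.

-351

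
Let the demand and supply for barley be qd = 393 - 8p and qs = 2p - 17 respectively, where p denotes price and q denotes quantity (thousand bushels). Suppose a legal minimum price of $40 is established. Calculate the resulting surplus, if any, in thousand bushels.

0

In a free market, 393 - 8p = 2p - 17 gives the equilibrium p* = 41, q* = 65.
The floor of 40 is below the equilibrium price 41, so it is not binding; the market clears at p* = 41, q* = 65.
Since the control does not bind, there is no surplus.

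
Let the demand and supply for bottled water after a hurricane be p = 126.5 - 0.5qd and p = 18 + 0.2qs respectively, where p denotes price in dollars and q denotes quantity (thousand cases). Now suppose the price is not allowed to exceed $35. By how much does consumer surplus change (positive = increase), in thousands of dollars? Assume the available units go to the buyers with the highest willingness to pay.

-35

Rearranging demand gives qd = 253 - 2p; rearranging supply gives qs = 5p - 90. Without the control the market clears where 253 - 2p = 5p - 90, i.e. p* = 49 and q* = 155.
Because the ceiling (35) lies below the market-clearing price, it is binding.
At p = 35: qd = 253 - 2·35 = 183 and qs = 5·35 - 90 = 85.
Consumer surplus without the control is ½ · (126.5 - 49) · 155 = 6006.25.
With the ceiling, 85 units are sold at 35 (assume they go to the highest-value buyers). The demand price at q = 85 is 84, so CS = ½ · [(126.5 - 35) + (84 - 35)] · 85 = 5971.25.
Change in consumer surplus = 5971.25 - 6006.25 = -35.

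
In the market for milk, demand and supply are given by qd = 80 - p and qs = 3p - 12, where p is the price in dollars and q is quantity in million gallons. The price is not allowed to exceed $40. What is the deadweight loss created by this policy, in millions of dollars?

0

Without the control the market clears where 80 - p = 3p - 12, i.e. p* = 23 and q* = 57.
The ceiling of 40 is above the equilibrium price 23, so it is not binding; the market clears at p* = 23, q* = 57.
Since the control does not bind, no trades are prevented and deadweight loss is zero.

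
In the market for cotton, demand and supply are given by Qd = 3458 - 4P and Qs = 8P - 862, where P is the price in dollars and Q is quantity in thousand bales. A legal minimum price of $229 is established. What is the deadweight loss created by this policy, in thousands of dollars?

0

Without the control the market clears where 3458 - 4P = 8P - 862, i.e. P* = 360 and Q* = 2018.
Since 229 is below P* = 360, the floor does not bind and the free-market outcome prevails.
Since the control does not bind, no trades are prevented and deadweight loss is zero.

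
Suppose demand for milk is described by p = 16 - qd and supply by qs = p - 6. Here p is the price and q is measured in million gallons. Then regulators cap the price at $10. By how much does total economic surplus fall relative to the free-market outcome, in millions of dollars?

1

Rearranging demand gives qd = 16 - p. Setting quantity demanded equal to quantity supplied, 16 - p = p - 6, gives p* = 11 and q* = 5.
The ceiling of 10 is below the equilibrium price 11, so it binds.
At p = 10: qd = 16 - 10 = 6 and qs = 10 - 6 = 4.
Quantity traded falls to 4. At q = 4 the demand price is 16 - 4 = 12 and the supply price is 6 + 4 = 10.
Deadweight loss = ½ · (12 - 10) · (5 - 4) = ½ · 2 · 1 = 1.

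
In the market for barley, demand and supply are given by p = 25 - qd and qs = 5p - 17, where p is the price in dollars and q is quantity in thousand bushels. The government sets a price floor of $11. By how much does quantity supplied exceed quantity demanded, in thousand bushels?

Rearranging demand gives qd = 25 - p. Setting quantity demanded equal to quantity supplied, 25 - p = 5p - 17, gives p* = 7 and q* = 18.
Because the floor (11) lies above the market-clearing price, it is binding.
At p = 11: qd = 25 - 11 = 14 and qs = 5·11 - 17 = 38.
Surplus = qs - qd = 38 - 14 = 24.

24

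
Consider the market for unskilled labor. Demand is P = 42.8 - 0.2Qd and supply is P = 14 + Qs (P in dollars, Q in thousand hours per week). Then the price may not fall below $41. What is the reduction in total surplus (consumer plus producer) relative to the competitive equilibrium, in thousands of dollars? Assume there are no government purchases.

135

Rearranging demand gives Qd = 214 - 5P; rearranging supply gives Qs = P - 14. Equilibrium: 214 - 5P = P - 14, so 228 = 6P and P* = 38, Q* = 24.
Since 41 > 38, the floor is binding.
At P = 41: Qd = 214 - 5·41 = 9 and Qs = 41 - 14 = 27.
Quantity traded falls to 9. At Q = 9 the demand price is (214 - 9)/5 = 41 and the supply price is 14 + 9 = 23.
Deadweight loss = ½ · (41 - 23) · (24 - 9) = ½ · 18 · 15 = 135.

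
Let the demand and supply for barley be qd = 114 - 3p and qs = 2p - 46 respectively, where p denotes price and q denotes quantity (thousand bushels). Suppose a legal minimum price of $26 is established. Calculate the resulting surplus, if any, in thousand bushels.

0

Equilibrium: 114 - 3p = 2p - 46, so 160 = 5p and p* = 32, q* = 18.
The floor of 26 is below the equilibrium price 32, so it is not binding; the market clears at p* = 32, q* = 18.
Since the control does not bind, there is no surplus.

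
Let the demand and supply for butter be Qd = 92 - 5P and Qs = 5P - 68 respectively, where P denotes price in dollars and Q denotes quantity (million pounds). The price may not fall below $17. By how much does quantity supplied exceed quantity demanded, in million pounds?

10

In a free market, 92 - 5P = 5P - 68 gives the equilibrium P* = 16, Q* = 12.
Since 17 > 16, the floor is binding.
At P = 17: Qd = 92 - 5·17 = 7 and Qs = 5·17 - 68 = 17.
Surplus = Qs - Qd = 17 - 7 = 10.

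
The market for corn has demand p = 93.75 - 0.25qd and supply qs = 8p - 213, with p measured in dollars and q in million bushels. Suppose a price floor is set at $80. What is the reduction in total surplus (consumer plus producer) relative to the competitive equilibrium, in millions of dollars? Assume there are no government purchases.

2883

Rearranging demand gives qd = 375 - 4p. Without the control the market clears where 375 - 4p = 8p - 213, i.e. p* = 49 and q* = 179.
Since 80 > 49, the floor is binding.
At p = 80: qd = 375 - 4·80 = 55 and qs = 8·80 - 213 = 427.
Quantity traded falls to 55. At q = 55 the demand price is (375 - 55)/4 = 80 and the supply price is (213 + 55)/8 = 33.5.
Deadweight loss = ½ · (80 - 33.5) · (179 - 55) = ½ · 46.5 · 124 = 2883.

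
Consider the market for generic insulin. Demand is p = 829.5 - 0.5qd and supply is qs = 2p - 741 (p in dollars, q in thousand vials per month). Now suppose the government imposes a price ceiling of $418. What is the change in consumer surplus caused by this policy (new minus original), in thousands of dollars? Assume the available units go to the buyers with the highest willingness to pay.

-15834

Rearranging demand gives qd = 1659 - 2p. Equilibrium: 1659 - 2p = 2p - 741, so 2400 = 4p and p* = 600, q* = 459.
Because the ceiling (418) lies below the market-clearing price, it is binding.
At p = 418: qd = 1659 - 2·418 = 823 and qs = 2·418 - 741 = 95.
Consumer surplus without the control is ½ · (829.5 - 600) · 459 = 52670.25.
With the ceiling, 95 units are sold at 418 (assume they go to the highest-value buyers). The demand price at q = 95 is 782, so CS = ½ · [(829.5 - 418) + (782 - 418)] · 95 = 36836.25.
Change in consumer surplus = 36836.25 - 52670.25 = -15834.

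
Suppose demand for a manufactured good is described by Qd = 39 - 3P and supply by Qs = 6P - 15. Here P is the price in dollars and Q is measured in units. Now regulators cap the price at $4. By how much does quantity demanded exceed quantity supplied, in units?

Setting quantity demanded equal to quantity supplied, 39 - 3P = 6P - 15, gives P* = 6 and Q* = 21.
The ceiling of 4 is below the equilibrium price 6, so it binds.
At P = 4: Qd = 39 - 3·4 = 27 and Qs = 6·4 - 15 = 9.
Shortage = Qd - Qs = 27 - 9 = 18.

18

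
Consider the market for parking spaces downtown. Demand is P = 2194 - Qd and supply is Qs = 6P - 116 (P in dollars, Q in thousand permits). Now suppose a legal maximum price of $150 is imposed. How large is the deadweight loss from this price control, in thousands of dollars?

Rearranging demand gives Qd = 2194 - P. In a free market, 2194 - P = 6P - 116 gives the equilibrium P* = 330, Q* = 1864.
Because the ceiling (150) lies below the market-clearing price, it is binding.
At P = 150: Qd = 2194 - 150 = 2044 and Qs = 6·150 - 116 = 784.
Quantity traded falls to 784. At Q = 784 the demand price is 2194 - 784 = 1410 and the supply price is (116 + 784)/6 = 150.
Deadweight loss = ½ · (1410 - 150) · (1864 - 784) = ½ · 1260 · 1080 = 680400.

680400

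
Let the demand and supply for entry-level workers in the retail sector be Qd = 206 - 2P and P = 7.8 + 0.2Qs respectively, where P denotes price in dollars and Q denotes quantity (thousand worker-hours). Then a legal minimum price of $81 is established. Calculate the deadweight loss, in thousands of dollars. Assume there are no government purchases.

Rearranging supply gives Qs = 5P - 39. In a free market, 206 - 2P = 5P - 39 gives the equilibrium P* = 35, Q* = 136.
Since 81 > 35, the floor is binding.
At P = 81: Qd = 206 - 2·81 = 44 and Qs = 5·81 - 39 = 366.
Quantity traded falls to 44. At Q = 44 the demand price is (206 - 44)/2 = 81 and the supply price is (39 + 44)/5 = 16.6.
Deadweight loss = ½ · (81 - 16.6) · (136 - 44) = ½ · 64.4 · 92 = 2962.4.

2962.4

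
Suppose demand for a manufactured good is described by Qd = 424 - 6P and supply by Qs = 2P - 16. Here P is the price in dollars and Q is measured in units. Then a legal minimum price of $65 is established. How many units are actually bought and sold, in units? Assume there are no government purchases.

34

Equilibrium: 424 - 6P = 2P - 16, so 440 = 8P and P* = 55, Q* = 94.
The floor of 65 is above the equilibrium price 55, so it binds.
At P = 65: Qd = 424 - 6·65 = 34 and Qs = 2·65 - 16 = 114.
The quantity actually transacted is the short side, demand: 34.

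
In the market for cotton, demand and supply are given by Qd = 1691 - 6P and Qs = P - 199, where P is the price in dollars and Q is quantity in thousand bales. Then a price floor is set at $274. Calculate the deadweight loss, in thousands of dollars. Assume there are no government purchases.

336

Setting quantity demanded equal to quantity supplied, 1691 - 6P = P - 199, gives P* = 270 and Q* = 71.
Since 274 > 270, the floor is binding.
At P = 274: Qd = 1691 - 6·274 = 47 and Qs = 274 - 199 = 75.
Quantity traded falls to 47. At Q = 47 the demand price is (1691 - 47)/6 = 274 and the supply price is 199 + 47 = 246.
Deadweight loss = ½ · (274 - 246) · (71 - 47) = ½ · 28 · 24 = 336.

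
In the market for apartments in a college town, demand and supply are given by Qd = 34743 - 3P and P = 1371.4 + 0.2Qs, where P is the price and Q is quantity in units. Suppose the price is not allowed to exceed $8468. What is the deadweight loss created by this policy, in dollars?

0

Rearranging supply gives Qs = 5P - 6857. Equilibrium: 34743 - 3P = 5P - 6857, so 41600 = 8P and P* = 5200, Q* = 19143.
Since 8468 is above P* = 5200, the ceiling does not bind and the free-market outcome prevails.
Since the control does not bind, no trades are prevented and deadweight loss is zero.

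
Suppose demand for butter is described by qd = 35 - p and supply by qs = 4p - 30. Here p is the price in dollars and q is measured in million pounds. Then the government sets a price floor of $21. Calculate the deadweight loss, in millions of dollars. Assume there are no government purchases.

Setting quantity demanded equal to quantity supplied, 35 - p = 4p - 30, gives p* = 13 and q* = 22.
Because the floor (21) lies above the market-clearing price, it is binding.
At p = 21: qd = 35 - 21 = 14 and qs = 4·21 - 30 = 54.
Quantity traded falls to 14. At q = 14 the demand price is 35 - 14 = 21 and the supply price is (30 + 14)/4 = 11.
Deadweight loss = ½ · (21 - 11) · (22 - 14) = ½ · 10 · 8 = 40.

40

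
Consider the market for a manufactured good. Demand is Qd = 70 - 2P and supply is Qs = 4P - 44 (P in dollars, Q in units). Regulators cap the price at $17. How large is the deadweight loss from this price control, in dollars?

24

Without the control the market clears where 70 - 2P = 4P - 44, i.e. P* = 19 and Q* = 32.
Since 17 < 19, the ceiling is binding.
At P = 17: Qd = 70 - 2·17 = 36 and Qs = 4·17 - 44 = 24.
Quantity traded falls to 24. At Q = 24 the demand price is (70 - 24)/2 = 23 and the supply price is (44 + 24)/4 = 17.
Deadweight loss = ½ · (23 - 17) · (32 - 24) = ½ · 6 · 8 = 24.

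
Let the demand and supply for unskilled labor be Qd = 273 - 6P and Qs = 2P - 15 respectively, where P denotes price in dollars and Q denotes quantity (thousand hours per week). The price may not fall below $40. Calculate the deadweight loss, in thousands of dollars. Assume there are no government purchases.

192

In a free market, 273 - 6P = 2P - 15 gives the equilibrium P* = 36, Q* = 57.
The floor of 40 is above the equilibrium price 36, so it binds.
At P = 40: Qd = 273 - 6·40 = 33 and Qs = 2·40 - 15 = 65.
Quantity traded falls to 33. At Q = 33 the demand price is (273 - 33)/6 = 40 and the supply price is (15 + 33)/2 = 24.
Deadweight loss = ½ · (40 - 24) · (57 - 33) = ½ · 16 · 24 = 192.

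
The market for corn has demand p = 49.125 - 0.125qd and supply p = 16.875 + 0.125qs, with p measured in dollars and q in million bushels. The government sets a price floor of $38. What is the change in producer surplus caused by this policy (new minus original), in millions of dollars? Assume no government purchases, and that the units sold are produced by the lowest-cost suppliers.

Rearranging demand gives qd = 393 - 8p; rearranging supply gives qs = 8p - 135. Without the control the market clears where 393 - 8p = 8p - 135, i.e. p* = 33 and q* = 129.
Because the floor (38) lies above the market-clearing price, it is binding.
At p = 38: qd = 393 - 8·38 = 89 and qs = 8·38 - 135 = 169.
Producer surplus without the control is ½ · (33 - 16.875) · 129 = 1040.0625.
With the floor, 89 units are sold at 38. The supply price at q = 89 is 28, so PS = ½ · [(38 - 16.875) + (38 - 28)] · 89 = 1385.0625.
Change in producer surplus = 1385.0625 - 1040.0625 = 345.

345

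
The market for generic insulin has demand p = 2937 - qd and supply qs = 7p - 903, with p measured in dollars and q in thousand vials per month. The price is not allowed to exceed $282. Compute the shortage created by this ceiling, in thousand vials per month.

Rearranging demand gives qd = 2937 - p. Setting quantity demanded equal to quantity supplied, 2937 - p = 7p - 903, gives p* = 480 and q* = 2457.
Since 282 < 480, the ceiling is binding.
At p = 282: qd = 2937 - 282 = 2655 and qs = 7·282 - 903 = 1071.
Shortage = qd - qs = 2655 - 1071 = 1584.

1584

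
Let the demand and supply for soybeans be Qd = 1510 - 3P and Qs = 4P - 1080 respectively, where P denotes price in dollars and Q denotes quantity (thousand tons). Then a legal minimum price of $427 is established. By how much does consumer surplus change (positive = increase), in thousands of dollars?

In a free market, 1510 - 3P = 4P - 1080 gives the equilibrium P* = 370, Q* = 400.
Since 427 > 370, the floor is binding.
At P = 427: Qd = 1510 - 3·427 = 229 and Qs = 4·427 - 1080 = 628.
Consumer surplus without the control is ½ · (1510/3 - 370) · 400 = 80000/3.
With the floor, consumers buy 229 units at 427, so CS = ½ · (1510/3 - 427) · 229 = 52441/6.
Change in consumer surplus = 52441/6 - 80000/3 = -17926.5.

-17926.5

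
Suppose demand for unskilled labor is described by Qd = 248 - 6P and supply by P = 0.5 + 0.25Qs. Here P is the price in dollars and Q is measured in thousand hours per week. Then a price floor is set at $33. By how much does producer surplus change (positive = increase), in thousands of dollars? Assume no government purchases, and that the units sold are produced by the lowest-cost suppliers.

112

Rearranging supply gives Qs = 4P - 2. Without the control the market clears where 248 - 6P = 4P - 2, i.e. P* = 25 and Q* = 98.
The floor of 33 is above the equilibrium price 25, so it binds.
At P = 33: Qd = 248 - 6·33 = 50 and Qs = 4·33 - 2 = 130.
Producer surplus without the control is ½ · (25 - 0.5) · 98 = 1200.5.
With the floor, 50 units are sold at 33. The supply price at Q = 50 is 13, so PS = ½ · [(33 - 0.5) + (33 - 13)] · 50 = 1312.5.
Change in producer surplus = 1312.5 - 1200.5 = 112.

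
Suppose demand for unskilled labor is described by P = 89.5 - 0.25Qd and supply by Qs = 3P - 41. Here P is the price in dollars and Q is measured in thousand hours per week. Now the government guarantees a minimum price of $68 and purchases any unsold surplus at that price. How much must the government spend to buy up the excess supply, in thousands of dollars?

5236

Rearranging demand gives Qd = 358 - 4P. Setting quantity demanded equal to quantity supplied, 358 - 4P = 3P - 41, gives P* = 57 and Q* = 130.
Because the floor (68) lies above the market-clearing price, it is binding.
At P = 68: Qd = 358 - 4·68 = 86 and Qs = 3·68 - 41 = 163.
Surplus = Qs - Qd = 77.
Government expenditure = surplus × support price = 77 × 68 = 5236.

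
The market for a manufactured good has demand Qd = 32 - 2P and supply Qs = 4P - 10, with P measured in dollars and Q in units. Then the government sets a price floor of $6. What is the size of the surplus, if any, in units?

0

Setting quantity demanded equal to quantity supplied, 32 - 2P = 4P - 10, gives P* = 7 and Q* = 18.
Since 6 is below P* = 7, the floor does not bind and the free-market outcome prevails.
Since the control does not bind, there is no surplus.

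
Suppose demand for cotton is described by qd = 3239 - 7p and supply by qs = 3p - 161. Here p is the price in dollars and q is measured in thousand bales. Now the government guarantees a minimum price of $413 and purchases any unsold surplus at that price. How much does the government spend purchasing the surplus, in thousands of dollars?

In a free market, 3239 - 7p = 3p - 161 gives the equilibrium p* = 340, q* = 859.
Because the floor (413) lies above the market-clearing price, it is binding.
At p = 413: qd = 3239 - 7·413 = 348 and qs = 3·413 - 161 = 1078.
Surplus = qs - qd = 730.
Government expenditure = surplus × support price = 730 × 413 = 301490.

301490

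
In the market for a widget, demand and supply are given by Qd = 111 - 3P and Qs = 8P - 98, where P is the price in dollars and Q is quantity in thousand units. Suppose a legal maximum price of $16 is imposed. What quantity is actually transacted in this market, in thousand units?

30

Setting quantity demanded equal to quantity supplied, 111 - 3P = 8P - 98, gives P* = 19 and Q* = 54.
Because the ceiling (16) lies below the market-clearing price, it is binding.
At P = 16: Qd = 111 - 3·16 = 63 and Qs = 8·16 - 98 = 30.
The quantity actually transacted is the short side, supply: 30.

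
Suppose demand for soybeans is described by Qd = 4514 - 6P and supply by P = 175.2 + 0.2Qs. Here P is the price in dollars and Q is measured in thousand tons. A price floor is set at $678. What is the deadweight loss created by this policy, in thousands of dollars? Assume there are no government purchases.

233270.4

Rearranging supply gives Qs = 5P - 876. Setting quantity demanded equal to quantity supplied, 4514 - 6P = 5P - 876, gives P* = 490 and Q* = 1574.
The floor of 678 is above the equilibrium price 490, so it binds.
At P = 678: Qd = 4514 - 6·678 = 446 and Qs = 5·678 - 876 = 2514.
Quantity traded falls to 446. At Q = 446 the demand price is (4514 - 446)/6 = 678 and the supply price is (876 + 446)/5 = 264.4.
Deadweight loss = ½ · (678 - 264.4) · (1574 - 446) = ½ · 413.6 · 1128 = 233270.4.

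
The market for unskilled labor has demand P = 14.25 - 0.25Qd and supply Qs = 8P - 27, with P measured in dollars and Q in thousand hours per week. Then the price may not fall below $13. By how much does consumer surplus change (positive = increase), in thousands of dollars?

-102

Rearranging demand gives Qd = 57 - 4P. Setting quantity demanded equal to quantity supplied, 57 - 4P = 8P - 27, gives P* = 7 and Q* = 29.
Because the floor (13) lies above the market-clearing price, it is binding.
At P = 13: Qd = 57 - 4·13 = 5 and Qs = 8·13 - 27 = 77.
Consumer surplus without the control is ½ · (14.25 - 7) · 29 = 105.125.
With the floor, consumers buy 5 units at 13, so CS = ½ · (14.25 - 13) · 5 = 3.125.
Change in consumer surplus = 3.125 - 105.125 = -102.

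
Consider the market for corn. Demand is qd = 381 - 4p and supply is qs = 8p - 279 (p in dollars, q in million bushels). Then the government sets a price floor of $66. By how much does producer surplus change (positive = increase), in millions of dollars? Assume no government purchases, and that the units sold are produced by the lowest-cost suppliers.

Setting quantity demanded equal to quantity supplied, 381 - 4p = 8p - 279, gives p* = 55 and q* = 161.
Since 66 > 55, the floor is binding.
At p = 66: qd = 381 - 4·66 = 117 and qs = 8·66 - 279 = 249.
Producer surplus without the control is ½ · (55 - 34.875) · 161 = 1620.0625.
With the floor, 117 units are sold at 66. The supply price at q = 117 is 49.5, so PS = ½ · [(66 - 34.875) + (66 - 49.5)] · 117 = 2786.0625.
Change in producer surplus = 2786.0625 - 1620.0625 = 1166.

1166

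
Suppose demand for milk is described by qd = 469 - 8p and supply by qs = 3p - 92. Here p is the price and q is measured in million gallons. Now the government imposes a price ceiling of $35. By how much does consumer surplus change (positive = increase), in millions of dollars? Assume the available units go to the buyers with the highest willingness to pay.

64

Without the control the market clears where 469 - 8p = 3p - 92, i.e. p* = 51 and q* = 61.
Because the ceiling (35) lies below the market-clearing price, it is binding.
At p = 35: qd = 469 - 8·35 = 189 and qs = 3·35 - 92 = 13.
Consumer surplus without the control is ½ · (58.625 - 51) · 61 = 232.5625.
With the ceiling, 13 units are sold at 35 (assume they go to the highest-value buyers). The demand price at q = 13 is 57, so CS = ½ · [(58.625 - 35) + (57 - 35)] · 13 = 296.5625.
Change in consumer surplus = 296.5625 - 232.5625 = 64.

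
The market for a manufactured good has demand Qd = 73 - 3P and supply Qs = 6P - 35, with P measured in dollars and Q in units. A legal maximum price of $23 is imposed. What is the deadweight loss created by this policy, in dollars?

0

Equilibrium: 73 - 3P = 6P - 35, so 108 = 9P and P* = 12, Q* = 37.
The ceiling of 23 is above the equilibrium price 12, so it is not binding; the market clears at P* = 12, Q* = 37.
Since the control does not bind, no trades are prevented and deadweight loss is zero.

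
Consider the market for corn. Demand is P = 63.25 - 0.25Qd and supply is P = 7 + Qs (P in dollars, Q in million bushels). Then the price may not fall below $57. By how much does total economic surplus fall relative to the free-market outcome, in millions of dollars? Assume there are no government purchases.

Rearranging demand gives Qd = 253 - 4P; rearranging supply gives Qs = P - 7. Setting quantity demanded equal to quantity supplied, 253 - 4P = P - 7, gives P* = 52 and Q* = 45.
Because the floor (57) lies above the market-clearing price, it is binding.
At P = 57: Qd = 253 - 4·57 = 25 and Qs = 57 - 7 = 50.
Quantity traded falls to 25. At Q = 25 the demand price is (253 - 25)/4 = 57 and the supply price is 7 + 25 = 32.
Deadweight loss = ½ · (57 - 32) · (45 - 25) = ½ · 25 · 20 = 250.

250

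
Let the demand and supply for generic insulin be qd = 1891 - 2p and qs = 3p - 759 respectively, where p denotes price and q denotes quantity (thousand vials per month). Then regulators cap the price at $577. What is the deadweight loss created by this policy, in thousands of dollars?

In a free market, 1891 - 2p = 3p - 759 gives the equilibrium p* = 530, q* = 831.
Since 577 is above p* = 530, the ceiling does not bind and the free-market outcome prevails.
Since the control does not bind, no trades are prevented and deadweight loss is zero.

0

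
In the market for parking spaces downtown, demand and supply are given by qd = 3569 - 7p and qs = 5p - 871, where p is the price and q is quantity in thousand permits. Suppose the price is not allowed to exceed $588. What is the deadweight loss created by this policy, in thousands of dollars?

0

In a free market, 3569 - 7p = 5p - 871 gives the equilibrium p* = 370, q* = 979.
The ceiling of 588 is above the equilibrium price 370, so it is not binding; the market clears at p* = 370, q* = 979.
Since the control does not bind, no trades are prevented and deadweight loss is zero.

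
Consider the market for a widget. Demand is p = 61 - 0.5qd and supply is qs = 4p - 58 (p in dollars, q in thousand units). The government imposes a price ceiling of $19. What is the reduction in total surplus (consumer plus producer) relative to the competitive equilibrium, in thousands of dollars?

Rearranging demand gives qd = 122 - 2p. Equilibrium: 122 - 2p = 4p - 58, so 180 = 6p and p* = 30, q* = 62.
The ceiling of 19 is below the equilibrium price 30, so it binds.
At p = 19: qd = 122 - 2·19 = 84 and qs = 4·19 - 58 = 18.
Quantity traded falls to 18. At q = 18 the demand price is (122 - 18)/2 = 52 and the supply price is (58 + 18)/4 = 19.
Deadweight loss = ½ · (52 - 19) · (62 - 18) = ½ · 33 · 44 = 726.

726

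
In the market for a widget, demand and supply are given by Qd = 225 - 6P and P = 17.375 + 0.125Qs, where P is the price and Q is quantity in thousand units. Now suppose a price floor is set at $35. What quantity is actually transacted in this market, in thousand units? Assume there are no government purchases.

Rearranging supply gives Qs = 8P - 139. Equilibrium: 225 - 6P = 8P - 139, so 364 = 14P and P* = 26, Q* = 69.
Since 35 > 26, the floor is binding.
At P = 35: Qd = 225 - 6·35 = 15 and Qs = 8·35 - 139 = 141.
The quantity actually transacted is the short side, demand: 15.

15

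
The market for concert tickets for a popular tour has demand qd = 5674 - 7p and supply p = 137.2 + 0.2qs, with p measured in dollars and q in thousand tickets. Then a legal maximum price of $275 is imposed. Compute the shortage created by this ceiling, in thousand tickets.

3060

Rearranging supply gives qs = 5p - 686. In a free market, 5674 - 7p = 5p - 686 gives the equilibrium p* = 530, q* = 1964.
Because the ceiling (275) lies below the market-clearing price, it is binding.
At p = 275: qd = 5674 - 7·275 = 3749 and qs = 5·275 - 686 = 689.
Shortage = qd - qs = 3749 - 689 = 3060.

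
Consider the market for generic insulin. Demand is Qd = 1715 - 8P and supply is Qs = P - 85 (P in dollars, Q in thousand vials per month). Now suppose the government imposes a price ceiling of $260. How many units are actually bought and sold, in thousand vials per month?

Setting quantity demanded equal to quantity supplied, 1715 - 8P = P - 85, gives P* = 200 and Q* = 115.
Since 260 is above P* = 200, the ceiling does not bind and the free-market outcome prevails.

115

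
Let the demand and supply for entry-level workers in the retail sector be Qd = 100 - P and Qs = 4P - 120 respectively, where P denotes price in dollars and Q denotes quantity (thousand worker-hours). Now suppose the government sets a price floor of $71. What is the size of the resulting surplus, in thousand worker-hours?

In a free market, 100 - P = 4P - 120 gives the equilibrium P* = 44, Q* = 56.
Because the floor (71) lies above the market-clearing price, it is binding.
At P = 71: Qd = 100 - 71 = 29 and Qs = 4·71 - 120 = 164.
Surplus = Qs - Qd = 164 - 29 = 135.

135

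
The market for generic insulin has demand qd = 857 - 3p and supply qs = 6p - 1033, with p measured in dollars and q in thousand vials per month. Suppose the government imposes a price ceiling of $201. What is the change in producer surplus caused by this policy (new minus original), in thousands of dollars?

-1800

Without the control the market clears where 857 - 3p = 6p - 1033, i.e. p* = 210 and q* = 227.
Since 201 < 210, the ceiling is binding.
At p = 201: qd = 857 - 3·201 = 254 and qs = 6·201 - 1033 = 173.
Producer surplus without the control is ½ · (210 - 1033/6) · 227 = 51529/12.
With the ceiling, producers sell 173 units at 201, so PS = ½ · (201 - 1033/6) · 173 = 29929/12.
Change in producer surplus = 29929/12 - 51529/12 = -1800.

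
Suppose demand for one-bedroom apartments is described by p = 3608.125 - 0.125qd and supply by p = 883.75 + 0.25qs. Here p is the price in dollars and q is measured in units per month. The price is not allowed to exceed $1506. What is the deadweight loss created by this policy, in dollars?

4276908

Rearranging demand gives qd = 28865 - 8p; rearranging supply gives qs = 4p - 3535. Equilibrium: 28865 - 8p = 4p - 3535, so 32400 = 12p and p* = 2700, q* = 7265.
Because the ceiling (1506) lies below the market-clearing price, it is binding.
At p = 1506: qd = 28865 - 8·1506 = 16817 and qs = 4·1506 - 3535 = 2489.
Quantity traded falls to 2489. At q = 2489 the demand price is (28865 - 2489)/8 = 3297 and the supply price is (3535 + 2489)/4 = 1506.
Deadweight loss = ½ · (3297 - 1506) · (7265 - 2489) = ½ · 1791 · 4776 = 4276908.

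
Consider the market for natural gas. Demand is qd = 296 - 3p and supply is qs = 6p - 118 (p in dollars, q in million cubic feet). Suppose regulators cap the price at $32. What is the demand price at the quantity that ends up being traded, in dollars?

74

Equilibrium: 296 - 3p = 6p - 118, so 414 = 9p and p* = 46, q* = 158.
The ceiling of 32 is below the equilibrium price 46, so it binds.
At p = 32: qd = 296 - 3·32 = 200 and qs = 6·32 - 118 = 74.
Only 74 units reach the market. On the demand curve, the marginal buyer's willingness to pay at q = 74 is (296 - 74)/3 = 74.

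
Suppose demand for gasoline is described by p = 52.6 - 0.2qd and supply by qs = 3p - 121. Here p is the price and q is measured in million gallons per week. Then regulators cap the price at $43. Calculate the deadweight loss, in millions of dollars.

Rearranging demand gives qd = 263 - 5p. Equilibrium: 263 - 5p = 3p - 121, so 384 = 8p and p* = 48, q* = 23.
Since 43 < 48, the ceiling is binding.
At p = 43: qd = 263 - 5·43 = 48 and qs = 3·43 - 121 = 8.
Quantity traded falls to 8. At q = 8 the demand price is (263 - 8)/5 = 51 and the supply price is (121 + 8)/3 = 43.
Deadweight loss = ½ · (51 - 43) · (23 - 8) = ½ · 8 · 15 = 60.

60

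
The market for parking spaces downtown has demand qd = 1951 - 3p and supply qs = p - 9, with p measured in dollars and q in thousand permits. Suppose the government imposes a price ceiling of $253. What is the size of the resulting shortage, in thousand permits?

In a free market, 1951 - 3p = p - 9 gives the equilibrium p* = 490, q* = 481.
The ceiling of 253 is below the equilibrium price 490, so it binds.
At p = 253: qd = 1951 - 3·253 = 1192 and qs = 253 - 9 = 244.
Shortage = qd - qs = 1192 - 244 = 948.

948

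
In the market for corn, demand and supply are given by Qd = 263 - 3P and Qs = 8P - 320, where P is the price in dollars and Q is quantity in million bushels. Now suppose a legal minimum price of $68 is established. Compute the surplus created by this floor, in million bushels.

165

Without the control the market clears where 263 - 3P = 8P - 320, i.e. P* = 53 and Q* = 104.
Because the floor (68) lies above the market-clearing price, it is binding.
At P = 68: Qd = 263 - 3·68 = 59 and Qs = 8·68 - 320 = 224.
Surplus = Qs - Qd = 224 - 59 = 165.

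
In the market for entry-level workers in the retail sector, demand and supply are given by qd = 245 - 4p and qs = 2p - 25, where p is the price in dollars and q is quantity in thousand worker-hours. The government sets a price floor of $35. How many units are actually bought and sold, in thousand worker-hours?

65

Equilibrium: 245 - 4p = 2p - 25, so 270 = 6p and p* = 45, q* = 65.
Since 35 is below p* = 45, the floor does not bind and the free-market outcome prevails.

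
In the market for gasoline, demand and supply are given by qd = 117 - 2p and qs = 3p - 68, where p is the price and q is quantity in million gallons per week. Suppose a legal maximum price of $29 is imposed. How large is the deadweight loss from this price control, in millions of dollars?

240

Equilibrium: 117 - 2p = 3p - 68, so 185 = 5p and p* = 37, q* = 43.
Because the ceiling (29) lies below the market-clearing price, it is binding.
At p = 29: qd = 117 - 2·29 = 59 and qs = 3·29 - 68 = 19.
Quantity traded falls to 19. At q = 19 the demand price is (117 - 19)/2 = 49 and the supply price is (68 + 19)/3 = 29.
Deadweight loss = ½ · (49 - 29) · (43 - 19) = ½ · 20 · 24 = 240.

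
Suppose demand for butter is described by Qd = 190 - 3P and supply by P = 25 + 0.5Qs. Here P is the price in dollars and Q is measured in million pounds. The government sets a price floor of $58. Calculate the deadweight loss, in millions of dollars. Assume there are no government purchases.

Rearranging supply gives Qs = 2P - 50. Equilibrium: 190 - 3P = 2P - 50, so 240 = 5P and P* = 48, Q* = 46.
The floor of 58 is above the equilibrium price 48, so it binds.
At P = 58: Qd = 190 - 3·58 = 16 and Qs = 2·58 - 50 = 66.
Quantity traded falls to 16. At Q = 16 the demand price is (190 - 16)/3 = 58 and the supply price is (50 + 16)/2 = 33.
Deadweight loss = ½ · (58 - 33) · (46 - 16) = ½ · 25 · 30 = 375.

375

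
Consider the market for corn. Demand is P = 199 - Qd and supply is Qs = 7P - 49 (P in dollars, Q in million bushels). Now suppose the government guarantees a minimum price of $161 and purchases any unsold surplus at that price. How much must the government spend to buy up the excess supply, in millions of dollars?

Rearranging demand gives Qd = 199 - P. Without the control the market clears where 199 - P = 7P - 49, i.e. P* = 31 and Q* = 168.
Because the floor (161) lies above the market-clearing price, it is binding.
At P = 161: Qd = 199 - 161 = 38 and Qs = 7·161 - 49 = 1078.
Surplus = Qs - Qd = 1040.
Government expenditure = surplus × support price = 1040 × 161 = 167440.

167440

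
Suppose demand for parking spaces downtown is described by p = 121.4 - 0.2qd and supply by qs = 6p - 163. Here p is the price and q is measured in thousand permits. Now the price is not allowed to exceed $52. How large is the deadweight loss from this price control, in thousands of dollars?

2138.4

Rearranging demand gives qd = 607 - 5p. Setting quantity demanded equal to quantity supplied, 607 - 5p = 6p - 163, gives p* = 70 and q* = 257.
The ceiling of 52 is below the equilibrium price 70, so it binds.
At p = 52: qd = 607 - 5·52 = 347 and qs = 6·52 - 163 = 149.
Quantity traded falls to 149. At q = 149 the demand price is (607 - 149)/5 = 91.6 and the supply price is (163 + 149)/6 = 52.
Deadweight loss = ½ · (91.6 - 52) · (257 - 149) = ½ · 39.6 · 108 = 2138.4.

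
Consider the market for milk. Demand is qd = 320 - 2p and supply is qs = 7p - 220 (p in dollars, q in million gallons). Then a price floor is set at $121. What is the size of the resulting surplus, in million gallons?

549

In a free market, 320 - 2p = 7p - 220 gives the equilibrium p* = 60, q* = 200.
The floor of 121 is above the equilibrium price 60, so it binds.
At p = 121: qd = 320 - 2·121 = 78 and qs = 7·121 - 220 = 627.
Surplus = qs - qd = 627 - 78 = 549.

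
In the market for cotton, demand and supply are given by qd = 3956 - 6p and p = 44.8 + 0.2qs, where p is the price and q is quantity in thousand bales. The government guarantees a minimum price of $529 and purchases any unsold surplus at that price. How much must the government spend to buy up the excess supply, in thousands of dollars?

867031

Rearranging supply gives qs = 5p - 224. Without the control the market clears where 3956 - 6p = 5p - 224, i.e. p* = 380 and q* = 1676.
The floor of 529 is above the equilibrium price 380, so it binds.
At p = 529: qd = 3956 - 6·529 = 782 and qs = 5·529 - 224 = 2421.
Surplus = qs - qd = 1639.
Government expenditure = surplus × support price = 1639 × 529 = 867031.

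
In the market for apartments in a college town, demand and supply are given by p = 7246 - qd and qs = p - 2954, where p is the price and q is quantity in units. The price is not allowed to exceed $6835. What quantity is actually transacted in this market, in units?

Rearranging demand gives qd = 7246 - p. Equilibrium: 7246 - p = p - 2954, so 10200 = 2p and p* = 5100, q* = 2146.
The ceiling of 6835 is above the equilibrium price 5100, so it is not binding; the market clears at p* = 5100, q* = 2146.

2146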